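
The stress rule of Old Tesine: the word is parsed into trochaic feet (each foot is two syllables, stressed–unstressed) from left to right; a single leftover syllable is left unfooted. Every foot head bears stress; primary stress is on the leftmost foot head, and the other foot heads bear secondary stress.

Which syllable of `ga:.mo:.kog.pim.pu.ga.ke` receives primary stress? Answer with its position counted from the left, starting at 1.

1

Parse left to right into trochaic (ˈσσ) feet: (ˈga:.mo:) (ˈkog.pim) (ˈpu.ga) ke. Syllable 7 is left unfooted.
Foot heads (stressed positions): 1, 3, 5.
End Rule Leftmost: primary stress on the leftmost head = syllable 1.
Primary stress: syllable 1 → ˈga:.mo:.kog.pim.pu.ga.ke.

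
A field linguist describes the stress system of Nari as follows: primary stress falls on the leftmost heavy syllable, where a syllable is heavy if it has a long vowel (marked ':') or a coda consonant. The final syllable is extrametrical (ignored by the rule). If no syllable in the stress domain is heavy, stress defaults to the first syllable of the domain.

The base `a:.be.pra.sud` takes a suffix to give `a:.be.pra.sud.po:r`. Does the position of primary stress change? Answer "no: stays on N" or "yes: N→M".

no: stays on 1

Base `a:.be.pra.sud` (4 syllables):
  The final syllable (4, sud) is extrametrical; the stress domain is syllables 1–3.
  Weights: 1 a: H, 2 be L, 3 pra L.
  Heavy syllables in the domain: 1. The leftmost is syllable 1 (a:).
  → primary stress on syllable 1.
Suffixed `a:.be.pra.sud.po:r` (5 syllables):
  The final syllable (5, po:r) is extrametrical; the stress domain is syllables 1–4.
  Weights: 1 a: H, 2 be L, 3 pra L, 4 sud H.
  Heavy syllables in the domain: 1, 4. The leftmost is syllable 1 (a:).
  → primary stress on syllable 1.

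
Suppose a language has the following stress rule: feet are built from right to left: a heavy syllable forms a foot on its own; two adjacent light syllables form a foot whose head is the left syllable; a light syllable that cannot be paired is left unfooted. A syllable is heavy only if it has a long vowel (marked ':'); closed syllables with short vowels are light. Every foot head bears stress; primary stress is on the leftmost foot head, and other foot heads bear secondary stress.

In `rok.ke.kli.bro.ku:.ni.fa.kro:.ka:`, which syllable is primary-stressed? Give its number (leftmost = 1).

Weights: 1 rok L, 2 ke L, 3 kli L, 4 bro L, 5 ku: H, 6 ni L, 7 fa L, 8 kro: H, 9 ka: H.
Parse right to left (heavy = foot alone; LL = one foot; stranded L unfooted): (ˈrok.ke) (ˈkli.bro) (ˈku:) (ˈni.fa) (ˈkro:) (ˈka:).
Foot heads: 1, 3, 5, 6, 8, 9.
Primary stress on the leftmost head = syllable 1.
Primary stress: syllable 1 → ˈrok.ke.kli.bro.ku:.ni.fa.kro:.ka:.

1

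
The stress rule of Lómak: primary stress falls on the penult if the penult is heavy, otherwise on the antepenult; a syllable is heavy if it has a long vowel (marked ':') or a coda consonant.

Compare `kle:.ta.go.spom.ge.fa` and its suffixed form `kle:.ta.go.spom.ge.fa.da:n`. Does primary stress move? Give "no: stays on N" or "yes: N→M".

yes: 4→5

Base `kle:.ta.go.spom.ge.fa` (6 syllables):
  Weights: 4 spom H, 5 ge L, 6 fa L.
  The penult (syllable 5, ge) is light, so stress falls on the antepenult (syllable 4, spom).
  → primary stress on syllable 4.
Suffixed `kle:.ta.go.spom.ge.fa.da:n` (7 syllables):
  Weights: 5 ge L, 6 fa L, 7 da:n H.
  The penult (syllable 6, fa) is light, so stress falls on the antepenult (syllable 5, ge).
  → primary stress on syllable 5.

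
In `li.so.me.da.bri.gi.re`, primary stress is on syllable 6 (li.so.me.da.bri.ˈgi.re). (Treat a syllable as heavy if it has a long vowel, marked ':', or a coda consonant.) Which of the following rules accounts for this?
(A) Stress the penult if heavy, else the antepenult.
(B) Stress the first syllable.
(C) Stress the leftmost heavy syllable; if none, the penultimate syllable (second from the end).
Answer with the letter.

Rule A → syllable 5 (observed: 6).
Rule B → syllable 1 (observed: 6).
Rule C → syllable 6 ✓.

C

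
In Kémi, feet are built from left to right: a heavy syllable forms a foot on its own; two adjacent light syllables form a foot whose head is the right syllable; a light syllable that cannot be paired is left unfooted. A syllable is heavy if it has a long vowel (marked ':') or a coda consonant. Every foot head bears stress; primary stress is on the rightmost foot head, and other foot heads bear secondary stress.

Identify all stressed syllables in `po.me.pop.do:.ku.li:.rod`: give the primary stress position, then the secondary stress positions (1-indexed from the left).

primary 7, secondary 2, 3, 4, 6

Weights: 1 po L, 2 me L, 3 pop H, 4 do: H, 5 ku L, 6 li: H, 7 rod H.
Parse left to right (heavy = foot alone; LL = one foot; stranded L unfooted): (po.ˈme) (ˈpop) (ˈdo:) ku (ˈli:) (ˈrod).
Foot heads: 2, 3, 4, 6, 7.
Primary stress on the rightmost head = syllable 7.
Secondary stress on 2, 3, 4, 6: po.ˌme.ˌpop.ˌdo:.ku.ˌli:.ˈrod.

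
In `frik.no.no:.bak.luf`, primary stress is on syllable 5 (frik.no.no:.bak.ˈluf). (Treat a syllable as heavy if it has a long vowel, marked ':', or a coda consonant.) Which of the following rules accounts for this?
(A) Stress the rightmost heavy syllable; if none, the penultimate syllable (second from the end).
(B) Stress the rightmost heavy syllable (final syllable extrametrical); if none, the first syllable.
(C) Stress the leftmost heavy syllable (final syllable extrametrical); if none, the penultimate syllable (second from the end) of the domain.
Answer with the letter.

Rule A → syllable 5 ✓.
Rule B → syllable 4 (observed: 5).
Rule C → syllable 1 (observed: 5).

A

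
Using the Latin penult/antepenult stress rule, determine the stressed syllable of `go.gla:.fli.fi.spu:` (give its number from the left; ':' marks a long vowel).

Classical Latin: stress the penult if heavy (long vowel or closed), else the antepenult.
Weights: 3 fli L, 4 fi L, 5 spu: H.
The penult (syllable 4, fi) is light, so stress falls on the antepenult (syllable 3, fli).
Stress on syllable 3: go.gla:.ˈfli.fi.spu:.

3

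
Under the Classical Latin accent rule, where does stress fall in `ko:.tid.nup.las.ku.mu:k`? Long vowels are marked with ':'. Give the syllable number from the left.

Classical Latin: stress the penult if heavy (long vowel or closed), else the antepenult.
Weights: 4 las H, 5 ku L, 6 mu:k H.
The penult (syllable 5, ku) is light, so stress falls on the antepenult (syllable 4, las).
Stress on syllable 4: ko:.tid.nup.ˈlas.ku.mu:k.

4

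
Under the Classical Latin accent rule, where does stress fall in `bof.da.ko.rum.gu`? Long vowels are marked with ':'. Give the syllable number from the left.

Classical Latin: stress the penult if heavy (long vowel or closed), else the antepenult.
Weights: 3 ko L, 4 rum H, 5 gu L.
The penult (syllable 4, rum) is heavy, so it takes stress.
Stress on syllable 4: bof.da.ko.ˈrum.gu.

4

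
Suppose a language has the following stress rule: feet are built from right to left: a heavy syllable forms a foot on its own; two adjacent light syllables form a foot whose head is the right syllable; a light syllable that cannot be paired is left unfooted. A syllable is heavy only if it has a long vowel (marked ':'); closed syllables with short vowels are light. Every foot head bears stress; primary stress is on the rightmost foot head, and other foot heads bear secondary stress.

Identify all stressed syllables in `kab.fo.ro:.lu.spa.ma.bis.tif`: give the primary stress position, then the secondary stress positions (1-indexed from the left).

Weights: 1 kab L, 2 fo L, 3 ro: H, 4 lu L, 5 spa L, 6 ma L, 7 bis L, 8 tif L.
Parse right to left (heavy = foot alone; LL = one foot; stranded L unfooted): (kab.ˈfo) (ˈro:) lu (spa.ˈma) (bis.ˈtif).
Foot heads: 2, 3, 6, 8.
Primary stress on the rightmost head = syllable 8.
Secondary stress on 2, 3, 6: kab.ˌfo.ˌro:.lu.spa.ˌma.bis.ˈtif.

primary 8, secondary 2, 3, 6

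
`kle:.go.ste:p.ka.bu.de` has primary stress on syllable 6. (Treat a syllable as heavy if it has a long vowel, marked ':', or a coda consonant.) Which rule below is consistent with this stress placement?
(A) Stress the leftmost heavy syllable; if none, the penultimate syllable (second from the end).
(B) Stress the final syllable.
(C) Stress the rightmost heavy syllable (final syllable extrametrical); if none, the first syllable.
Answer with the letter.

Rule A → syllable 1 (observed: 6).
Rule B → syllable 6 ✓.
Rule C → syllable 3 (observed: 6).

B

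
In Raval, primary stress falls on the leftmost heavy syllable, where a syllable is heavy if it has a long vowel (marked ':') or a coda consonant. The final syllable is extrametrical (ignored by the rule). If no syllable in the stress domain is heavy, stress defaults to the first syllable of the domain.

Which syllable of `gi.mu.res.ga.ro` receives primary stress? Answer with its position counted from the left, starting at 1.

The final syllable (5, ro) is extrametrical; the stress domain is syllables 1–4.
Weights: 1 gi L, 2 mu L, 3 res H, 4 ga L.
Heavy syllables in the domain: 3. The leftmost is syllable 3 (res).
Primary stress: syllable 3 → gi.mu.ˈres.ga.ro.

3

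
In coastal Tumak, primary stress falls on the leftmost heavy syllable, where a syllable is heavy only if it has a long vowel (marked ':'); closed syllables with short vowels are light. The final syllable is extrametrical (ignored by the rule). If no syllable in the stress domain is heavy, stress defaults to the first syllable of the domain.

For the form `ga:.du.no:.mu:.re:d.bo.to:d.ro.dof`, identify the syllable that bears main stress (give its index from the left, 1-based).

The final syllable (9, dof) is extrametrical; the stress domain is syllables 1–8.
Weights: 1 ga: H, 2 du L, 3 no: H, 4 mu: H, 5 re:d H, 6 bo L, 7 to:d H, 8 ro L.
Heavy syllables in the domain: 1, 3, 4, 5, 7. The leftmost is syllable 1 (ga:).
Primary stress: syllable 1 → ˈga:.du.no:.mu:.re:d.bo.to:d.ro.dof.

1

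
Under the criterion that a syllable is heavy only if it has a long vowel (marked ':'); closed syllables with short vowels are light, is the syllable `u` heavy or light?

light

`u`: short vowel, open (no coda). Short vowel → light.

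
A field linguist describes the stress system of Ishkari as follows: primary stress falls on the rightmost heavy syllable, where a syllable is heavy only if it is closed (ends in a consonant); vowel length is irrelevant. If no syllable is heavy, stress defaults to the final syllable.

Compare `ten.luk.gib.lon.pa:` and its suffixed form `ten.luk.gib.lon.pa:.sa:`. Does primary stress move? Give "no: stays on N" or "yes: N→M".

no: stays on 4

Base `ten.luk.gib.lon.pa:` (5 syllables):
  Weights: 1 ten H, 2 luk H, 3 gib H, 4 lon H, 5 pa: L.
  Heavy syllables in the domain: 1, 2, 3, 4. The rightmost is syllable 4 (lon).
  → primary stress on syllable 4.
Suffixed `ten.luk.gib.lon.pa:.sa:` (6 syllables):
  Weights: 1 ten H, 2 luk H, 3 gib H, 4 lon H, 5 pa: L, 6 sa: L.
  Heavy syllables in the domain: 1, 2, 3, 4. The rightmost is syllable 4 (lon).
  → primary stress on syllable 4.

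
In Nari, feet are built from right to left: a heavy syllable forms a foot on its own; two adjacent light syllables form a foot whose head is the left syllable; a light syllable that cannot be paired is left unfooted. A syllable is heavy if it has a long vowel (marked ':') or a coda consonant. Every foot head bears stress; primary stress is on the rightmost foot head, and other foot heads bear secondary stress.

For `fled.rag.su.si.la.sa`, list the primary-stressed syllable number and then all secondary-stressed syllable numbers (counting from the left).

primary 5, secondary 1, 2, 3

Weights: 1 fled H, 2 rag H, 3 su L, 4 si L, 5 la L, 6 sa L.
Parse right to left (heavy = foot alone; LL = one foot; stranded L unfooted): (ˈfled) (ˈrag) (ˈsu.si) (ˈla.sa).
Foot heads: 1, 2, 3, 5.
Primary stress on the rightmost head = syllable 5.
Secondary stress on 1, 2, 3: ˌfled.ˌrag.ˌsu.si.ˈla.sa.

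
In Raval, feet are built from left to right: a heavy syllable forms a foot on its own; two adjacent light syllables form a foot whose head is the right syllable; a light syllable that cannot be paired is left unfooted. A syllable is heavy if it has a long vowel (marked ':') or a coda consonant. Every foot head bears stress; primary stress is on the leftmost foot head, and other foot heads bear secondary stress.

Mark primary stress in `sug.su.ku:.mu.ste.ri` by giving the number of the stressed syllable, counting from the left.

Weights: 1 sug H, 2 su L, 3 ku: H, 4 mu L, 5 ste L, 6 ri L.
Parse left to right (heavy = foot alone; LL = one foot; stranded L unfooted): (ˈsug) su (ˈku:) (mu.ˈste) ri.
Foot heads: 1, 3, 5.
Primary stress on the leftmost head = syllable 1.
Primary stress: syllable 1 → ˈsug.su.ku:.mu.ste.ri.

1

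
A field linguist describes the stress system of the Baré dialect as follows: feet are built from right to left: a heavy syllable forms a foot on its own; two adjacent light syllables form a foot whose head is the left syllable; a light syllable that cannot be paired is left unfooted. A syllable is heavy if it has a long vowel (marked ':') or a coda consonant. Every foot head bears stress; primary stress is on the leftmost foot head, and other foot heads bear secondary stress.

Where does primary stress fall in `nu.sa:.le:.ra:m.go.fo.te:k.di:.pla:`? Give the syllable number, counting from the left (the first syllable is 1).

Weights: 1 nu L, 2 sa: H, 3 le: H, 4 ra:m H, 5 go L, 6 fo L, 7 te:k H, 8 di: H, 9 pla: H.
Parse right to left (heavy = foot alone; LL = one foot; stranded L unfooted): nu (ˈsa:) (ˈle:) (ˈra:m) (ˈgo.fo) (ˈte:k) (ˈdi:) (ˈpla:).
Foot heads: 2, 3, 4, 5, 7, 8, 9.
Primary stress on the leftmost head = syllable 2.
Primary stress: syllable 2 → nu.ˈsa:.le:.ra:m.go.fo.te:k.di:.pla:.

2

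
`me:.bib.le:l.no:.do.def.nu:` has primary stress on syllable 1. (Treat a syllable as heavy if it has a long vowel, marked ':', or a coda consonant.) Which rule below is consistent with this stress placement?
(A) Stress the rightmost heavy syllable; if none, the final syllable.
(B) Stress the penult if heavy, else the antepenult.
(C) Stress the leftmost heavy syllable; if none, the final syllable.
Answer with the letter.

Rule A → syllable 7 (observed: 1).
Rule B → syllable 6 (observed: 1).
Rule C → syllable 1 ✓.

C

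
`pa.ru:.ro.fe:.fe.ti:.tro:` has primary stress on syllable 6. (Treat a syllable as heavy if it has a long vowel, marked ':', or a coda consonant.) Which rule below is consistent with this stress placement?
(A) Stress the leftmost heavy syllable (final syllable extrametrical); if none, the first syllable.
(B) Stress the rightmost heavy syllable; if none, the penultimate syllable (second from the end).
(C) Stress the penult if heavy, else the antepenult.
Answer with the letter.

Rule A → syllable 2 (observed: 6).
Rule B → syllable 7 (observed: 6).
Rule C → syllable 6 ✓.

C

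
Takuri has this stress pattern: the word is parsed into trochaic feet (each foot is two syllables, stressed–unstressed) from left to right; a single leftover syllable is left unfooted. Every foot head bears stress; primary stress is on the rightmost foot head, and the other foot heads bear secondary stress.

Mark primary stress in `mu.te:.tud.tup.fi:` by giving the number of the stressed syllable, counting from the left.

3

Parse left to right into trochaic (ˈσσ) feet: (ˈmu.te:) (ˈtud.tup) fi:. Syllable 5 is left unfooted.
Foot heads (stressed positions): 1, 3.
End Rule Rightmost: primary stress on the rightmost head = syllable 3.
Primary stress: syllable 3 → mu.te:.ˈtud.tup.fi:.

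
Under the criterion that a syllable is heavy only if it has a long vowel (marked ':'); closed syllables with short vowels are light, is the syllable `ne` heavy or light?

`ne`: short vowel, open (no coda). Short vowel → light.

light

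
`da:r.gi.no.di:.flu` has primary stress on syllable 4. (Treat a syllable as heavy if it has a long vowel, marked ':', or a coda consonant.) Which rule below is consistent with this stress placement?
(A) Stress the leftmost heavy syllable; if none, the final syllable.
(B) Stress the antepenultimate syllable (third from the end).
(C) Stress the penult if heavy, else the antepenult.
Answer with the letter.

Rule A → syllable 1 (observed: 4).
Rule B → syllable 3 (observed: 4).
Rule C → syllable 4 ✓.

C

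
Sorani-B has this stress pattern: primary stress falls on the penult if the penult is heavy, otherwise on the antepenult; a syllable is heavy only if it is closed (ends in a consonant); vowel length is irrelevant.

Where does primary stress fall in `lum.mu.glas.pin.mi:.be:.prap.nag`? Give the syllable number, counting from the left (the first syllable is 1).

7

Weights: 6 be: L, 7 prap H, 8 nag H.
The penult (syllable 7, prap) is heavy, so it takes stress.
Primary stress: syllable 7 → lum.mu.glas.pin.mi:.be:.ˈprap.nag.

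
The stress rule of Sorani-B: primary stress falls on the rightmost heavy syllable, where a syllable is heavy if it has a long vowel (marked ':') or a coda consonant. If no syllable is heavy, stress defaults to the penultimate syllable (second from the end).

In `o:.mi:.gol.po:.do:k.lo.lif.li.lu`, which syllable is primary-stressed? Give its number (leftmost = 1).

7

Weights: 1 o: H, 2 mi: H, 3 gol H, 4 po: H, 5 do:k H, 6 lo L, 7 lif H, 8 li L, 9 lu L.
Heavy syllables in the domain: 1, 2, 3, 4, 5, 7. The rightmost is syllable 7 (lif).
Primary stress: syllable 7 → o:.mi:.gol.po:.do:k.lo.ˈlif.li.lu.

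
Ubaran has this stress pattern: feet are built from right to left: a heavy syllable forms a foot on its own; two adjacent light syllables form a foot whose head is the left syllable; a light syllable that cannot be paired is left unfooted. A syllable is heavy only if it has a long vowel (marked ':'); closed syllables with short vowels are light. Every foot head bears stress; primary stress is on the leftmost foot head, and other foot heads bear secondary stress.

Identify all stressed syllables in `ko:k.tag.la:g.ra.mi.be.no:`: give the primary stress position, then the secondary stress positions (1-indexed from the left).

primary 1, secondary 3, 5, 7

Weights: 1 ko:k H, 2 tag L, 3 la:g H, 4 ra L, 5 mi L, 6 be L, 7 no: H.
Parse right to left (heavy = foot alone; LL = one foot; stranded L unfooted): (ˈko:k) tag (ˈla:g) ra (ˈmi.be) (ˈno:).
Foot heads: 1, 3, 5, 7.
Primary stress on the leftmost head = syllable 1.
Secondary stress on 3, 5, 7: ˈko:k.tag.ˌla:g.ra.ˌmi.be.ˌno:.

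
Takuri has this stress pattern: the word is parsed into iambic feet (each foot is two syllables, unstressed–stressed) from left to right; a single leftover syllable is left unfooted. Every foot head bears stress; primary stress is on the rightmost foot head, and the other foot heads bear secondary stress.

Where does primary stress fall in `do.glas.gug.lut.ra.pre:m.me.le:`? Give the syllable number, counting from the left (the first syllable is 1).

8

Parse left to right into iambic (σˈσ) feet: (do.ˈglas) (gug.ˈlut) (ra.ˈpre:m) (me.ˈle:).
Foot heads (stressed positions): 2, 4, 6, 8.
End Rule Rightmost: primary stress on the rightmost head = syllable 8.
Primary stress: syllable 8 → do.glas.gug.lut.ra.pre:m.me.ˈle:.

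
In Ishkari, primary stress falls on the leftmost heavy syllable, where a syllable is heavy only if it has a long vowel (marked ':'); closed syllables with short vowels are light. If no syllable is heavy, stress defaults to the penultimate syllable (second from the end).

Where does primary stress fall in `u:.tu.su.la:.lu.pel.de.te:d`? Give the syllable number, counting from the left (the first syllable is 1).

Weights: 1 u: H, 2 tu L, 3 su L, 4 la: H, 5 lu L, 6 pel L, 7 de L, 8 te:d H.
Heavy syllables in the domain: 1, 4, 8. The leftmost is syllable 1 (u:).
Primary stress: syllable 1 → ˈu:.tu.su.la:.lu.pel.de.te:d.

1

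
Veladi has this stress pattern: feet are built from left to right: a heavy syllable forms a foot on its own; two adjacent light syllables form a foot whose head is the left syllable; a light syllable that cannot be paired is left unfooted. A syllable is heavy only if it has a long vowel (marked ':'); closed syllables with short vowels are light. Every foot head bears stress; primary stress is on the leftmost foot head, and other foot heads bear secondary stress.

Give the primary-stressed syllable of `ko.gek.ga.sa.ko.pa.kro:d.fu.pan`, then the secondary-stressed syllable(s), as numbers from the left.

primary 1, secondary 3, 5, 7, 8

Weights: 1 ko L, 2 gek L, 3 ga L, 4 sa L, 5 ko L, 6 pa L, 7 kro:d H, 8 fu L, 9 pan L.
Parse left to right (heavy = foot alone; LL = one foot; stranded L unfooted): (ˈko.gek) (ˈga.sa) (ˈko.pa) (ˈkro:d) (ˈfu.pan).
Foot heads: 1, 3, 5, 7, 8.
Primary stress on the leftmost head = syllable 1.
Secondary stress on 3, 5, 7, 8: ˈko.gek.ˌga.sa.ˌko.pa.ˌkro:d.ˌfu.pan.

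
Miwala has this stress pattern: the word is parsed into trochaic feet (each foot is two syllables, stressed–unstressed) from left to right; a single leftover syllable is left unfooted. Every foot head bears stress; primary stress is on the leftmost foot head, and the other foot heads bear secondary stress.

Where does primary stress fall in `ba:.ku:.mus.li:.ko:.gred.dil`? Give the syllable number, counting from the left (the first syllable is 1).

1

Parse left to right into trochaic (ˈσσ) feet: (ˈba:.ku:) (ˈmus.li:) (ˈko:.gred) dil. Syllable 7 is left unfooted.
Foot heads (stressed positions): 1, 3, 5.
End Rule Leftmost: primary stress on the leftmost head = syllable 1.
Primary stress: syllable 1 → ˈba:.ku:.mus.li:.ko:.gred.dil.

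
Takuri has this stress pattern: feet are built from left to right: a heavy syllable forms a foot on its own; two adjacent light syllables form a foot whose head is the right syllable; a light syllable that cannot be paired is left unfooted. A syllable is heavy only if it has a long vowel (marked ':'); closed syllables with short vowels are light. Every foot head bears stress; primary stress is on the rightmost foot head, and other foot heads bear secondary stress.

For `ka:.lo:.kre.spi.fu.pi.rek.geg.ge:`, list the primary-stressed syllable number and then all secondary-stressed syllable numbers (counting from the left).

primary 9, secondary 1, 2, 4, 6, 8

Weights: 1 ka: H, 2 lo: H, 3 kre L, 4 spi L, 5 fu L, 6 pi L, 7 rek L, 8 geg L, 9 ge: H.
Parse left to right (heavy = foot alone; LL = one foot; stranded L unfooted): (ˈka:) (ˈlo:) (kre.ˈspi) (fu.ˈpi) (rek.ˈgeg) (ˈge:).
Foot heads: 1, 2, 4, 6, 8, 9.
Primary stress on the rightmost head = syllable 9.
Secondary stress on 1, 2, 4, 6, 8: ˌka:.ˌlo:.kre.ˌspi.fu.ˌpi.rek.ˌgeg.ˈge:.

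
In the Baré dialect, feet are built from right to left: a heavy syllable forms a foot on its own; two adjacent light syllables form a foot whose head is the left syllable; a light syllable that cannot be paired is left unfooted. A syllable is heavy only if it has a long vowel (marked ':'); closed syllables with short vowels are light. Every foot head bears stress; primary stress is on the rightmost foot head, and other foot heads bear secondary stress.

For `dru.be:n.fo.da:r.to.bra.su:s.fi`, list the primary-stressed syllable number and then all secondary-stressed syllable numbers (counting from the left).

primary 7, secondary 2, 4, 5

Weights: 1 dru L, 2 be:n H, 3 fo L, 4 da:r H, 5 to L, 6 bra L, 7 su:s H, 8 fi L.
Parse right to left (heavy = foot alone; LL = one foot; stranded L unfooted): dru (ˈbe:n) fo (ˈda:r) (ˈto.bra) (ˈsu:s) fi.
Foot heads: 2, 4, 5, 7.
Primary stress on the rightmost head = syllable 7.
Secondary stress on 2, 4, 5: dru.ˌbe:n.fo.ˌda:r.ˌto.bra.ˈsu:s.fi.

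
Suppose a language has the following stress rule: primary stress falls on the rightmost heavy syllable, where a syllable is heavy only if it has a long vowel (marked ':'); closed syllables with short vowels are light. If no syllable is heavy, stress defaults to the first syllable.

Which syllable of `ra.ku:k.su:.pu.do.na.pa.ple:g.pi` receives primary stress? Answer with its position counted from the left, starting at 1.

8

Weights: 1 ra L, 2 ku:k H, 3 su: H, 4 pu L, 5 do L, 6 na L, 7 pa L, 8 ple:g H, 9 pi L.
Heavy syllables in the domain: 2, 3, 8. The rightmost is syllable 8 (ple:g).
Primary stress: syllable 8 → ra.ku:k.su:.pu.do.na.pa.ˈple:g.pi.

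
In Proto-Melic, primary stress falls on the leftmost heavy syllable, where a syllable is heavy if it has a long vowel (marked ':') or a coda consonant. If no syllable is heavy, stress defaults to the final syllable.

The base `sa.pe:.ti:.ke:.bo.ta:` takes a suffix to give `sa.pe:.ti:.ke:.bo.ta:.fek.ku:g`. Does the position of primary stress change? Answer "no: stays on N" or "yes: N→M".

Base `sa.pe:.ti:.ke:.bo.ta:` (6 syllables):
  Weights: 1 sa L, 2 pe: H, 3 ti: H, 4 ke: H, 5 bo L, 6 ta: H.
  Heavy syllables in the domain: 2, 3, 4, 6. The leftmost is syllable 2 (pe:).
  → primary stress on syllable 2.
Suffixed `sa.pe:.ti:.ke:.bo.ta:.fek.ku:g` (8 syllables):
  Weights: 1 sa L, 2 pe: H, 3 ti: H, 4 ke: H, 5 bo L, 6 ta: H, 7 fek H, 8 ku:g H.
  Heavy syllables in the domain: 2, 3, 4, 6, 7, 8. The leftmost is syllable 2 (pe:).
  → primary stress on syllable 2.

no: stays on 2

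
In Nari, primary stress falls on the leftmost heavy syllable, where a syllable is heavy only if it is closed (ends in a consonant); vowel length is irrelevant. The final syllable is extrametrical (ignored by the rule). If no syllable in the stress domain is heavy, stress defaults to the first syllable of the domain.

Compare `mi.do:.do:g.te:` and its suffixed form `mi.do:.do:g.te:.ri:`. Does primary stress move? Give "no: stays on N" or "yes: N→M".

no: stays on 3

Base `mi.do:.do:g.te:` (4 syllables):
  The final syllable (4, te:) is extrametrical; the stress domain is syllables 1–3.
  Weights: 1 mi L, 2 do: L, 3 do:g H.
  Heavy syllables in the domain: 3. The leftmost is syllable 3 (do:g).
  → primary stress on syllable 3.
Suffixed `mi.do:.do:g.te:.ri:` (5 syllables):
  The final syllable (5, ri:) is extrametrical; the stress domain is syllables 1–4.
  Weights: 1 mi L, 2 do: L, 3 do:g H, 4 te: L.
  Heavy syllables in the domain: 3. The leftmost is syllable 3 (do:g).
  → primary stress on syllable 3.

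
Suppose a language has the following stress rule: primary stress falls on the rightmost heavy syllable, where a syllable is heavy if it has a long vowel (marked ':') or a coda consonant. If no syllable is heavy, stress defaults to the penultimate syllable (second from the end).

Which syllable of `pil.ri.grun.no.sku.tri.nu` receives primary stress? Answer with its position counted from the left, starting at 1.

3

Weights: 1 pil H, 2 ri L, 3 grun H, 4 no L, 5 sku L, 6 tri L, 7 nu L.
Heavy syllables in the domain: 1, 3. The rightmost is syllable 3 (grun).
Primary stress: syllable 3 → pil.ri.ˈgrun.no.sku.tri.nu.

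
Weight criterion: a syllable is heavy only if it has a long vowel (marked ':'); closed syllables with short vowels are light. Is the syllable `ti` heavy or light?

light

`ti`: short vowel, open (no coda). Short vowel → light.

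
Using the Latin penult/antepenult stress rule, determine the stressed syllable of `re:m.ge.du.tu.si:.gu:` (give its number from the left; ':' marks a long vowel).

5

Classical Latin: stress the penult if heavy (long vowel or closed), else the antepenult.
Weights: 4 tu L, 5 si: H, 6 gu: H.
The penult (syllable 5, si:) is heavy, so it takes stress.
Stress on syllable 5: re:m.ge.du.tu.ˈsi:.gu:.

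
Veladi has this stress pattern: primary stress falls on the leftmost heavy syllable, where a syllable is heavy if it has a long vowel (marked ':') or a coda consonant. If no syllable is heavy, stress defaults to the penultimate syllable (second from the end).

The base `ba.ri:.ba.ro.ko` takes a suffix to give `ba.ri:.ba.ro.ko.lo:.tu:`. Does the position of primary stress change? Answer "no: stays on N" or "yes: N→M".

Base `ba.ri:.ba.ro.ko` (5 syllables):
  Weights: 1 ba L, 2 ri: H, 3 ba L, 4 ro L, 5 ko L.
  Heavy syllables in the domain: 2. The leftmost is syllable 2 (ri:).
  → primary stress on syllable 2.
Suffixed `ba.ri:.ba.ro.ko.lo:.tu:` (7 syllables):
  Weights: 1 ba L, 2 ri: H, 3 ba L, 4 ro L, 5 ko L, 6 lo: H, 7 tu: H.
  Heavy syllables in the domain: 2, 6, 7. The leftmost is syllable 2 (ri:).
  → primary stress on syllable 2.

no: stays on 2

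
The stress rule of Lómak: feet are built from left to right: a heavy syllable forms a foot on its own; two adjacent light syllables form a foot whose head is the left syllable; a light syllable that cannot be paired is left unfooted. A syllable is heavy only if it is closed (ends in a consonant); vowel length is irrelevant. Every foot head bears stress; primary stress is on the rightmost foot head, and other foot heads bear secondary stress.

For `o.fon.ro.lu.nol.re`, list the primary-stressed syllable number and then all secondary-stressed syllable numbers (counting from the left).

primary 5, secondary 2, 3

Weights: 1 o L, 2 fon H, 3 ro L, 4 lu L, 5 nol H, 6 re L.
Parse left to right (heavy = foot alone; LL = one foot; stranded L unfooted): o (ˈfon) (ˈro.lu) (ˈnol) re.
Foot heads: 2, 3, 5.
Primary stress on the rightmost head = syllable 5.
Secondary stress on 2, 3: o.ˌfon.ˌro.lu.ˈnol.re.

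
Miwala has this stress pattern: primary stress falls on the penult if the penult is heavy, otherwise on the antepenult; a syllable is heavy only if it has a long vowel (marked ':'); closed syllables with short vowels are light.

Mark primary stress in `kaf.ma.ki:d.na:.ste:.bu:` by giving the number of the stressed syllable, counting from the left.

Weights: 4 na: H, 5 ste: H, 6 bu: H.
The penult (syllable 5, ste:) is heavy, so it takes stress.
Primary stress: syllable 5 → kaf.ma.ki:d.na:.ˈste:.bu:.

5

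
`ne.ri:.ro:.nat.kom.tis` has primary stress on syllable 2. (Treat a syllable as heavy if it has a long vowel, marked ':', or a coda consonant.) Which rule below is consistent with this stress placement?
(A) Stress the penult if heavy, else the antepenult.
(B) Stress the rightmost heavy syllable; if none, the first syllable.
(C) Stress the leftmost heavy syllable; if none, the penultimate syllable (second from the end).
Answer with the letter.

C

Rule A → syllable 5 (observed: 2).
Rule B → syllable 6 (observed: 2).
Rule C → syllable 2 ✓.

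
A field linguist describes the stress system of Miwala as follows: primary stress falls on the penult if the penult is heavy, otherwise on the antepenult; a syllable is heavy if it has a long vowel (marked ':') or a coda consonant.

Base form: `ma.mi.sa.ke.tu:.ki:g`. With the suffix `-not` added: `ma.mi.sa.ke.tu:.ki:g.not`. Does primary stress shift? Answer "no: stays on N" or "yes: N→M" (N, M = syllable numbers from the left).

Base `ma.mi.sa.ke.tu:.ki:g` (6 syllables):
  Weights: 4 ke L, 5 tu: H, 6 ki:g H.
  The penult (syllable 5, tu:) is heavy, so it takes stress.
  → primary stress on syllable 5.
Suffixed `ma.mi.sa.ke.tu:.ki:g.not` (7 syllables):
  Weights: 5 tu: H, 6 ki:g H, 7 not H.
  The penult (syllable 6, ki:g) is heavy, so it takes stress.
  → primary stress on syllable 6.

yes: 5→6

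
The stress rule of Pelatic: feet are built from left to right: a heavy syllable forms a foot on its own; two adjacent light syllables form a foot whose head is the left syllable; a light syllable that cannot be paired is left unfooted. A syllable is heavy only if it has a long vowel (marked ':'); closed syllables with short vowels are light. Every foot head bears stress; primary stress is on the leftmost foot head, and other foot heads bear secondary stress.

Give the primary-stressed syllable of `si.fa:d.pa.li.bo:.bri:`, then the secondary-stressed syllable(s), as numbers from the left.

Weights: 1 si L, 2 fa:d H, 3 pa L, 4 li L, 5 bo: H, 6 bri: H.
Parse left to right (heavy = foot alone; LL = one foot; stranded L unfooted): si (ˈfa:d) (ˈpa.li) (ˈbo:) (ˈbri:).
Foot heads: 2, 3, 5, 6.
Primary stress on the leftmost head = syllable 2.
Secondary stress on 3, 5, 6: si.ˈfa:d.ˌpa.li.ˌbo:.ˌbri:.

primary 2, secondary 3, 5, 6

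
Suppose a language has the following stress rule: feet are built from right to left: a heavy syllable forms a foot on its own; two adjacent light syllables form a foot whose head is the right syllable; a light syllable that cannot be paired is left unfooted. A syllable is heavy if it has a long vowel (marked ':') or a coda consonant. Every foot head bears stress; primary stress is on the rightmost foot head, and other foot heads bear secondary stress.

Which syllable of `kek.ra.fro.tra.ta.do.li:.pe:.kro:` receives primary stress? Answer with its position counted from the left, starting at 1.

Weights: 1 kek H, 2 ra L, 3 fro L, 4 tra L, 5 ta L, 6 do L, 7 li: H, 8 pe: H, 9 kro: H.
Parse right to left (heavy = foot alone; LL = one foot; stranded L unfooted): (ˈkek) ra (fro.ˈtra) (ta.ˈdo) (ˈli:) (ˈpe:) (ˈkro:).
Foot heads: 1, 4, 6, 7, 8, 9.
Primary stress on the rightmost head = syllable 9.
Primary stress: syllable 9 → kek.ra.fro.tra.ta.do.li:.pe:.ˈkro:.

9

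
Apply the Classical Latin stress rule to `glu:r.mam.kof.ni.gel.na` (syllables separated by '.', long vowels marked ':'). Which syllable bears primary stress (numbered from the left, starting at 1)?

5

Classical Latin: stress the penult if heavy (long vowel or closed), else the antepenult.
Weights: 4 ni L, 5 gel H, 6 na L.
The penult (syllable 5, gel) is heavy, so it takes stress.
Stress on syllable 5: glu:r.mam.kof.ni.ˈgel.na.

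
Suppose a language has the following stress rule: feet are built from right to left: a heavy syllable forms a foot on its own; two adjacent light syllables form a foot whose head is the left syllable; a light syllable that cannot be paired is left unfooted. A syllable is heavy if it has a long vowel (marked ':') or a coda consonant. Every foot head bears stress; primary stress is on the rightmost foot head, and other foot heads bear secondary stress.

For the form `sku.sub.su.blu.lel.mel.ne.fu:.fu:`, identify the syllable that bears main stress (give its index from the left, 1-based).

9

Weights: 1 sku L, 2 sub H, 3 su L, 4 blu L, 5 lel H, 6 mel H, 7 ne L, 8 fu: H, 9 fu: H.
Parse right to left (heavy = foot alone; LL = one foot; stranded L unfooted): sku (ˈsub) (ˈsu.blu) (ˈlel) (ˈmel) ne (ˈfu:) (ˈfu:).
Foot heads: 2, 3, 5, 6, 8, 9.
Primary stress on the rightmost head = syllable 9.
Primary stress: syllable 9 → sku.sub.su.blu.lel.mel.ne.fu:.ˈfu:.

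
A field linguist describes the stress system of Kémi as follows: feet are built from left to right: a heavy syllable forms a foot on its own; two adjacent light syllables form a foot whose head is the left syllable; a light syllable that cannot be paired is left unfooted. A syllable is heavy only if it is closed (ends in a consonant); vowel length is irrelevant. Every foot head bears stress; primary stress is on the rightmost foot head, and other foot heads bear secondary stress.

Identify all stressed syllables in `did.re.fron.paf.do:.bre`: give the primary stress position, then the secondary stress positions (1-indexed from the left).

primary 5, secondary 1, 3, 4

Weights: 1 did H, 2 re L, 3 fron H, 4 paf H, 5 do: L, 6 bre L.
Parse left to right (heavy = foot alone; LL = one foot; stranded L unfooted): (ˈdid) re (ˈfron) (ˈpaf) (ˈdo:.bre).
Foot heads: 1, 3, 4, 5.
Primary stress on the rightmost head = syllable 5.
Secondary stress on 1, 3, 4: ˌdid.re.ˌfron.ˌpaf.ˈdo:.bre.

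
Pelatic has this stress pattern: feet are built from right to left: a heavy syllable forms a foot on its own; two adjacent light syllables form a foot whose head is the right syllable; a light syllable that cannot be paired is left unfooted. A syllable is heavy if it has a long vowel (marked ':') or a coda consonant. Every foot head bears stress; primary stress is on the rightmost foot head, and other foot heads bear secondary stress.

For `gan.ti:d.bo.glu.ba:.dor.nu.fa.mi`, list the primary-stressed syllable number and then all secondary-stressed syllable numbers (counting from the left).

Weights: 1 gan H, 2 ti:d H, 3 bo L, 4 glu L, 5 ba: H, 6 dor H, 7 nu L, 8 fa L, 9 mi L.
Parse right to left (heavy = foot alone; LL = one foot; stranded L unfooted): (ˈgan) (ˈti:d) (bo.ˈglu) (ˈba:) (ˈdor) nu (fa.ˈmi).
Foot heads: 1, 2, 4, 5, 6, 9.
Primary stress on the rightmost head = syllable 9.
Secondary stress on 1, 2, 4, 5, 6: ˌgan.ˌti:d.bo.ˌglu.ˌba:.ˌdor.nu.fa.ˈmi.

primary 9, secondary 1, 2, 4, 5, 6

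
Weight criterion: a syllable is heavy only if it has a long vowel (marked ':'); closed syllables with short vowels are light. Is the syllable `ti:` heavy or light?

heavy

`ti:`: long vowel, open (no coda). Long vowel → heavy.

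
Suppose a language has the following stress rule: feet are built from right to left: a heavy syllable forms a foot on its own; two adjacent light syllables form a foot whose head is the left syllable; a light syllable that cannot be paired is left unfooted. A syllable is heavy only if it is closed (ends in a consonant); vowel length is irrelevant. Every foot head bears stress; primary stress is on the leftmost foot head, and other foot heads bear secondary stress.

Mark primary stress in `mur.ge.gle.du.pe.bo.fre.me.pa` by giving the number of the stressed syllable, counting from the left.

Weights: 1 mur H, 2 ge L, 3 gle L, 4 du L, 5 pe L, 6 bo L, 7 fre L, 8 me L, 9 pa L.
Parse right to left (heavy = foot alone; LL = one foot; stranded L unfooted): (ˈmur) (ˈge.gle) (ˈdu.pe) (ˈbo.fre) (ˈme.pa).
Foot heads: 1, 2, 4, 6, 8.
Primary stress on the leftmost head = syllable 1.
Primary stress: syllable 1 → ˈmur.ge.gle.du.pe.bo.fre.me.pa.

1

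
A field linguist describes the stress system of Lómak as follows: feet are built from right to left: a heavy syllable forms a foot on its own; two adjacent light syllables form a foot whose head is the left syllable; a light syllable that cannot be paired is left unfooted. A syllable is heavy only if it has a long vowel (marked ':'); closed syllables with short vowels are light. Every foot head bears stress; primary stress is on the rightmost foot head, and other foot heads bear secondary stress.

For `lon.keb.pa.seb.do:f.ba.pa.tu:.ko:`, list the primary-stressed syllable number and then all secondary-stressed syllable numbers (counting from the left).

primary 9, secondary 1, 3, 5, 6, 8

Weights: 1 lon L, 2 keb L, 3 pa L, 4 seb L, 5 do:f H, 6 ba L, 7 pa L, 8 tu: H, 9 ko: H.
Parse right to left (heavy = foot alone; LL = one foot; stranded L unfooted): (ˈlon.keb) (ˈpa.seb) (ˈdo:f) (ˈba.pa) (ˈtu:) (ˈko:).
Foot heads: 1, 3, 5, 6, 8, 9.
Primary stress on the rightmost head = syllable 9.
Secondary stress on 1, 3, 5, 6, 8: ˌlon.keb.ˌpa.seb.ˌdo:f.ˌba.pa.ˌtu:.ˈko:.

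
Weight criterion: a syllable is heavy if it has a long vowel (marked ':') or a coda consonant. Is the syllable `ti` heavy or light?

`ti`: short vowel, open (no coda). Short vowel, open → light.

light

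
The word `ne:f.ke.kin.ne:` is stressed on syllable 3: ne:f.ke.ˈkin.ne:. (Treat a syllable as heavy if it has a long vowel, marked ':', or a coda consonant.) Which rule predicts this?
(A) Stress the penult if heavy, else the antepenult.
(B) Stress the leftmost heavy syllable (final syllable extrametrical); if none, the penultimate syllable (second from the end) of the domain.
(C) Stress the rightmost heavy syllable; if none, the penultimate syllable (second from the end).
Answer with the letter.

Rule A → syllable 3 ✓.
Rule B → syllable 1 (observed: 3).
Rule C → syllable 4 (observed: 3).

A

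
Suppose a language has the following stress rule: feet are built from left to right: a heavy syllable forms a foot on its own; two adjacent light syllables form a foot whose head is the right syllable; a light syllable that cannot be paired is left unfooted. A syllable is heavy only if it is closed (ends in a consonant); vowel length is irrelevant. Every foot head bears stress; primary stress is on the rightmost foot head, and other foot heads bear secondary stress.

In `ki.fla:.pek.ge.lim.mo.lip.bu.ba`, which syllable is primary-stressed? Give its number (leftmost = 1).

Weights: 1 ki L, 2 fla: L, 3 pek H, 4 ge L, 5 lim H, 6 mo L, 7 lip H, 8 bu L, 9 ba L.
Parse left to right (heavy = foot alone; LL = one foot; stranded L unfooted): (ki.ˈfla:) (ˈpek) ge (ˈlim) mo (ˈlip) (bu.ˈba).
Foot heads: 2, 3, 5, 7, 9.
Primary stress on the rightmost head = syllable 9.
Primary stress: syllable 9 → ki.fla:.pek.ge.lim.mo.lip.bu.ˈba.

9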